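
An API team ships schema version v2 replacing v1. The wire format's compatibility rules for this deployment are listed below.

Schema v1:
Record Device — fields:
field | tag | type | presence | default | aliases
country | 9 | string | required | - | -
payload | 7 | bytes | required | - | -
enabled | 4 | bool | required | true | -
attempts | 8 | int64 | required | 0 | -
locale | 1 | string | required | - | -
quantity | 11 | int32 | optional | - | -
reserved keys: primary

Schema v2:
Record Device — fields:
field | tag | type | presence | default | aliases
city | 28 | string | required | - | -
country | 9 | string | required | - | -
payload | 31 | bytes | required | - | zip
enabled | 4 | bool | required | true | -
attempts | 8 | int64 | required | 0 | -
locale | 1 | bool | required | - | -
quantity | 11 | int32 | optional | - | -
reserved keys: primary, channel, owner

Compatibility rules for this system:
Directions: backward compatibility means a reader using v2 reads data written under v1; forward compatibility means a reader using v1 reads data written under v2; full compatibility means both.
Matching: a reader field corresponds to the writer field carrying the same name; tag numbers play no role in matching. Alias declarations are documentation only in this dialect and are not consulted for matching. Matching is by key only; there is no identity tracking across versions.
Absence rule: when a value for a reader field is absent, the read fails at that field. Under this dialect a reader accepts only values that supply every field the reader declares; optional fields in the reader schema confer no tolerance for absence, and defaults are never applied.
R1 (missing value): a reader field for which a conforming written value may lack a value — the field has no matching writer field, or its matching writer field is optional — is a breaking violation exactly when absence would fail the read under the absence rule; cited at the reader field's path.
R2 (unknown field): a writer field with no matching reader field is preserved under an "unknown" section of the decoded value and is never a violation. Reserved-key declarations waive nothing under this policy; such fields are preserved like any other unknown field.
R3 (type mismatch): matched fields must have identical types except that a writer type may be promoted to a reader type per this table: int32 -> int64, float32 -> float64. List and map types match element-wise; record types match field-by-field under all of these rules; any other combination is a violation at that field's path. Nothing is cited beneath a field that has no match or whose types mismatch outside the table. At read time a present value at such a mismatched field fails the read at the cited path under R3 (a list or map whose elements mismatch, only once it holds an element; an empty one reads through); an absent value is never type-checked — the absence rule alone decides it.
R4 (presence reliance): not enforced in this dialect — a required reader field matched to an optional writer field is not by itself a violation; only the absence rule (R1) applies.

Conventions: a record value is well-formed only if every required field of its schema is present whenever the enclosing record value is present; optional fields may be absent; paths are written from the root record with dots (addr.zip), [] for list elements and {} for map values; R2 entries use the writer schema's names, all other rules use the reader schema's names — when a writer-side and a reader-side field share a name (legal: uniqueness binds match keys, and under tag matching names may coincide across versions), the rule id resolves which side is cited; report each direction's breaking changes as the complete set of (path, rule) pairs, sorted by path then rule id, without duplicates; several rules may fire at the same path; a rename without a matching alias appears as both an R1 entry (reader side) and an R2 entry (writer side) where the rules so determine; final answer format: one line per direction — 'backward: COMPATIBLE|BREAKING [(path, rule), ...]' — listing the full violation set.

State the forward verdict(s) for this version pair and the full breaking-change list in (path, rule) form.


the writer's type comes first in each Device pair
forward analysis of Device with v1 as reader and v2 as writer:
  string -> string, writer required: country aligns to country
  bytes -> bytes, writer required: payload aligns to payload
  bool -> bool, writer required: enabled aligns to enabled
  int64 -> int64, writer required: attempts aligns to attempts
  bool -> string, writer required: locale aligns to locale
  int32 -> int32, writer optional: quantity aligns to quantity
  writer field city has no reader counterpart
  rule R3 violated at locale
  rule R1 violated at quantity
  forward on Device therefore BREAKING (2)
remaining Device differences; none change what is asked:
  added field city to record Device: required string, tag 28 (in v2 it sits immediately before country) -> affects backward compatibility only, which is not asked
  field payload in record Device: tag 7 changed to 31 -> inert for the asked Device verdict: nothing fires

forward: BREAKING [(locale, R3), (quantity, R1)]


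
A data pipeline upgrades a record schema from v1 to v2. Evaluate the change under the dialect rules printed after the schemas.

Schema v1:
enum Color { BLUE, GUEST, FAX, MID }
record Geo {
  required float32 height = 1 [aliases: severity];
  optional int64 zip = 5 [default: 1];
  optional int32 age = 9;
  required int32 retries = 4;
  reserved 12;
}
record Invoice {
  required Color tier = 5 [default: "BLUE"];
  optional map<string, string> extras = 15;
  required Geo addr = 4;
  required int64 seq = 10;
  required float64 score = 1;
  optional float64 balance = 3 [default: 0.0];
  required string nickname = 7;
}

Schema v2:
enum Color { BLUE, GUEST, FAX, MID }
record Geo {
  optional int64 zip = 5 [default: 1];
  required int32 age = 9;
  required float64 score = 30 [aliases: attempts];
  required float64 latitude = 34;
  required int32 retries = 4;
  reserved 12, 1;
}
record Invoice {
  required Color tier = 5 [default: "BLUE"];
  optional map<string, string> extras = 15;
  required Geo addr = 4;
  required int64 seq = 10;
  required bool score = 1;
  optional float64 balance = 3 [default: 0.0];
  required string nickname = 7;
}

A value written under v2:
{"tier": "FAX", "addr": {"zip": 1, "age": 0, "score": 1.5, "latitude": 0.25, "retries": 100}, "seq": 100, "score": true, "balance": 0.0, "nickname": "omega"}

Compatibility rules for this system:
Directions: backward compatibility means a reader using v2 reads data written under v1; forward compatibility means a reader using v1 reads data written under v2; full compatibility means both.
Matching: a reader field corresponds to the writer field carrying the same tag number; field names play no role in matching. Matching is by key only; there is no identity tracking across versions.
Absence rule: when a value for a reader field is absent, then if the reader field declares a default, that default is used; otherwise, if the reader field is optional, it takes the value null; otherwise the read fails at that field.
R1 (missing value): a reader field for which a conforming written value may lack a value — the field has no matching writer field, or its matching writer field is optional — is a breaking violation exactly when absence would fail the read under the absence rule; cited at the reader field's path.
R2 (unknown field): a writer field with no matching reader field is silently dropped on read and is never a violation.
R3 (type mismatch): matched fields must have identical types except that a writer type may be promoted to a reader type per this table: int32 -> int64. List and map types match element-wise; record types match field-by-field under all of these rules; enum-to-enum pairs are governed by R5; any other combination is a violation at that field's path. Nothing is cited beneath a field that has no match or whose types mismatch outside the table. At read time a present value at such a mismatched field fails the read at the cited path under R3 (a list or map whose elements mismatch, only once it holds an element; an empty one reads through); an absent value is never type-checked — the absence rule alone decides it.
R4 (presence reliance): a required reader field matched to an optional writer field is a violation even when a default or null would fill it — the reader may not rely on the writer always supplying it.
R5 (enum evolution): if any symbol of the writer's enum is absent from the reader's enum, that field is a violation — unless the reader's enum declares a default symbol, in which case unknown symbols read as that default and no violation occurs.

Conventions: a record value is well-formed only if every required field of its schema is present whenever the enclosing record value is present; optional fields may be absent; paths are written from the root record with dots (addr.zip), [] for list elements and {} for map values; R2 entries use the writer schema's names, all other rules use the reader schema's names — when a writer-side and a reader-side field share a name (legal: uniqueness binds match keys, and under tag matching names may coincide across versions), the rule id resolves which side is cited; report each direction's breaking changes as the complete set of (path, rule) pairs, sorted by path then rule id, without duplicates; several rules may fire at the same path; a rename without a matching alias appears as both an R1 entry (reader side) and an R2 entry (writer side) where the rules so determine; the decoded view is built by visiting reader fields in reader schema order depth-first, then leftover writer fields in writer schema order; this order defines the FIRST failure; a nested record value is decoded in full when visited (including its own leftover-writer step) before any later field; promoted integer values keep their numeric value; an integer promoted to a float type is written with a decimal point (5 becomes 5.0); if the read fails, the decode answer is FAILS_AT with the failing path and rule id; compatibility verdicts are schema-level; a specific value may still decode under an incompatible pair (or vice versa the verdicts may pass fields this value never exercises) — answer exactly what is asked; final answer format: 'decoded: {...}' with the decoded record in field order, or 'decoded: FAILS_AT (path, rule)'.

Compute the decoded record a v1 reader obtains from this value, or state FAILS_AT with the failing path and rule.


in Invoice below, arrows point writer -> reader
migrating the Invoice value to v1:
  tier := "FAX"
  extras := null (missing; optional => null)
  read fails at addr.height under R1 (no fill)
  => FAILS_AT (addr.height, R1)
remaining Invoice differences; none change what is asked:
  added field latitude to record Geo: required float64, tag 34 (in v2 it sits immediately before retries) -> a verdict-level change on Invoice — the shown value reads the same
  added field score to record Geo: required float64, tag 30 (in v2 it sits immediately before retries) -> a verdict-level change on Invoice — the shown value reads the same
  field score in record Invoice: type float64 changed to bool -> a verdict-level change on Invoice — the shown value reads the same
  field age in record Geo: optional changed to required -> a verdict-level change on Invoice — the shown value reads the same

decoded: FAILS_AT (addr.height, R1)


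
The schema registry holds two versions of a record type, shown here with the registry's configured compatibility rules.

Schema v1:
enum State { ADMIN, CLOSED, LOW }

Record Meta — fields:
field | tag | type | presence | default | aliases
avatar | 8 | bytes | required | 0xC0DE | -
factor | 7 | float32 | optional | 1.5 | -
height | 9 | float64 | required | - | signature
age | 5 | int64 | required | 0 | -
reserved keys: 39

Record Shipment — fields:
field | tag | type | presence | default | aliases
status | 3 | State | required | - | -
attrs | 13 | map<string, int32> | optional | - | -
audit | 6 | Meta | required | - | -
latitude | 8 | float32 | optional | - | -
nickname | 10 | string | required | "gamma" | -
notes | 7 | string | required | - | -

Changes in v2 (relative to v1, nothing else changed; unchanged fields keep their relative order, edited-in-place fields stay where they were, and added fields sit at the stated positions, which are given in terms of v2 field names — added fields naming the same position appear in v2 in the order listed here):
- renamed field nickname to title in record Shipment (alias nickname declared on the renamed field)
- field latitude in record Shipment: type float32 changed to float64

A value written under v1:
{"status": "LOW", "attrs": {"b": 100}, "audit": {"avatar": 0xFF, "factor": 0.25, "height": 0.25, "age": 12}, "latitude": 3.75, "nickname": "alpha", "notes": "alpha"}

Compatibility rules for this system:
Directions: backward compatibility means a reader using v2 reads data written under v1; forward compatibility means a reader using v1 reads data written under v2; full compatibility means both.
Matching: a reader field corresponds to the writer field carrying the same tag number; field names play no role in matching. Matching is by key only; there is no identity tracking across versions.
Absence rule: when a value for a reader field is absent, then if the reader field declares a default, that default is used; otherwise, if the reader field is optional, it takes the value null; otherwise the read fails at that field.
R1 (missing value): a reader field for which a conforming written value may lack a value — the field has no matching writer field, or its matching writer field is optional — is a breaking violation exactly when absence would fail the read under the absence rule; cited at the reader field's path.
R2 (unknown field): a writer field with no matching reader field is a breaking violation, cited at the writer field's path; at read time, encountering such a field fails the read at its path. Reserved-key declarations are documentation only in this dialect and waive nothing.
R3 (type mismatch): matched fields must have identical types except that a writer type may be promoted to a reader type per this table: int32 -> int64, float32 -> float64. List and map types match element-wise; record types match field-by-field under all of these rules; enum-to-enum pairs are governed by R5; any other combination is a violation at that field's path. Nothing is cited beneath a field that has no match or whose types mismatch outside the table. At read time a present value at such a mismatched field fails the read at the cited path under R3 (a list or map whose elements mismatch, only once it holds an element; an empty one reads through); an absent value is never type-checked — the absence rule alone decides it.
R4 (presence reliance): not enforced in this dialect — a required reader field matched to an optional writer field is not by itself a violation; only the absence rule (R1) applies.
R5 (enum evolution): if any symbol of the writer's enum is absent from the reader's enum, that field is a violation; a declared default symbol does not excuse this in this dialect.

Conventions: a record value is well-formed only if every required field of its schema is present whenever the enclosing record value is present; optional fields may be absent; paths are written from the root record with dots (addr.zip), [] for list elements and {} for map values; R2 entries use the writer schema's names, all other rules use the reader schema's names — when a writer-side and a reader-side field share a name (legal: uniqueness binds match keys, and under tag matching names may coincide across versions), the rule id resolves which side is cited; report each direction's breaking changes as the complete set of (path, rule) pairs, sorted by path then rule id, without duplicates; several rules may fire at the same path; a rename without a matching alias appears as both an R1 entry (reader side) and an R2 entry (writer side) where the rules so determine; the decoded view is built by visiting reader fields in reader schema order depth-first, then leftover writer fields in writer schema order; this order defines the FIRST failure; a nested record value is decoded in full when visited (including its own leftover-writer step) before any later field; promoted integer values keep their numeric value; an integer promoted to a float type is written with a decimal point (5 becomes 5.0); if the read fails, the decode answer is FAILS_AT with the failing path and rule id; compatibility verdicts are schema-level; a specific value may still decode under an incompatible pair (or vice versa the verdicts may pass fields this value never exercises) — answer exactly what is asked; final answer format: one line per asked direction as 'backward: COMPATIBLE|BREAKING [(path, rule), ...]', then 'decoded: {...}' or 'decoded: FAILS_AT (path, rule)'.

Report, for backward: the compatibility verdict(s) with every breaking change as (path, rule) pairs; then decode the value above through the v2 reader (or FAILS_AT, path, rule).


each type pair in Shipment: writer, then reader
backward for Shipment (reader v2, writer v1):
  status: paired with writer status (State -> State; writer required)
  attrs: paired with writer attrs (map<string, int32> -> map<string, int32>; writer optional)
  audit: paired with writer audit (Meta -> Meta; writer required)
  latitude: paired with writer latitude (float32 -> float64; writer optional)
  title: paired with writer nickname (string -> string; writer required)
  notes: paired with writer notes (string -> string; writer required)
  audit.avatar: paired with writer audit.avatar (bytes -> bytes; writer required)
  audit.factor: paired with writer audit.factor (float32 -> float32; writer optional)
  audit.height: paired with writer audit.height (float64 -> float64; writer required)
  audit.age: paired with writer audit.age (int64 -> int64; writer required)
  => backward: COMPATIBLE
decode (reader v2):
  status := "LOW"
  attrs := {"b": 100}
  audit.avatar := 0xFF
  audit.factor := 0.25
  audit.height := 0.25
  audit.age := 12
  latitude := 3.75 (float32 -> float64)
  title := "alpha" (from writer nickname)
  notes := "alpha"
  => decoded: {"status": "LOW", "attrs": {"b": 100}, "audit": {"avatar": 0xFF, "factor": 0.25, "height": 0.25, "age": 12}, "latitude": 3.75, "title": "alpha", "notes": "alpha"}
ruling out the remaining Shipment differences:
  field latitude in record Shipment: type float32 changed to float64 -> its effect on Shipment is confined to the forward direction, not asked

backward: COMPATIBLE []; decoded: {"status": "LOW", "attrs": {"b": 100}, "audit": {"avatar": 0xFF, "factor": 0.25, "height": 0.25, "age": 12}, "latitude": 3.75, "title": "alpha", "notes": "alpha"}


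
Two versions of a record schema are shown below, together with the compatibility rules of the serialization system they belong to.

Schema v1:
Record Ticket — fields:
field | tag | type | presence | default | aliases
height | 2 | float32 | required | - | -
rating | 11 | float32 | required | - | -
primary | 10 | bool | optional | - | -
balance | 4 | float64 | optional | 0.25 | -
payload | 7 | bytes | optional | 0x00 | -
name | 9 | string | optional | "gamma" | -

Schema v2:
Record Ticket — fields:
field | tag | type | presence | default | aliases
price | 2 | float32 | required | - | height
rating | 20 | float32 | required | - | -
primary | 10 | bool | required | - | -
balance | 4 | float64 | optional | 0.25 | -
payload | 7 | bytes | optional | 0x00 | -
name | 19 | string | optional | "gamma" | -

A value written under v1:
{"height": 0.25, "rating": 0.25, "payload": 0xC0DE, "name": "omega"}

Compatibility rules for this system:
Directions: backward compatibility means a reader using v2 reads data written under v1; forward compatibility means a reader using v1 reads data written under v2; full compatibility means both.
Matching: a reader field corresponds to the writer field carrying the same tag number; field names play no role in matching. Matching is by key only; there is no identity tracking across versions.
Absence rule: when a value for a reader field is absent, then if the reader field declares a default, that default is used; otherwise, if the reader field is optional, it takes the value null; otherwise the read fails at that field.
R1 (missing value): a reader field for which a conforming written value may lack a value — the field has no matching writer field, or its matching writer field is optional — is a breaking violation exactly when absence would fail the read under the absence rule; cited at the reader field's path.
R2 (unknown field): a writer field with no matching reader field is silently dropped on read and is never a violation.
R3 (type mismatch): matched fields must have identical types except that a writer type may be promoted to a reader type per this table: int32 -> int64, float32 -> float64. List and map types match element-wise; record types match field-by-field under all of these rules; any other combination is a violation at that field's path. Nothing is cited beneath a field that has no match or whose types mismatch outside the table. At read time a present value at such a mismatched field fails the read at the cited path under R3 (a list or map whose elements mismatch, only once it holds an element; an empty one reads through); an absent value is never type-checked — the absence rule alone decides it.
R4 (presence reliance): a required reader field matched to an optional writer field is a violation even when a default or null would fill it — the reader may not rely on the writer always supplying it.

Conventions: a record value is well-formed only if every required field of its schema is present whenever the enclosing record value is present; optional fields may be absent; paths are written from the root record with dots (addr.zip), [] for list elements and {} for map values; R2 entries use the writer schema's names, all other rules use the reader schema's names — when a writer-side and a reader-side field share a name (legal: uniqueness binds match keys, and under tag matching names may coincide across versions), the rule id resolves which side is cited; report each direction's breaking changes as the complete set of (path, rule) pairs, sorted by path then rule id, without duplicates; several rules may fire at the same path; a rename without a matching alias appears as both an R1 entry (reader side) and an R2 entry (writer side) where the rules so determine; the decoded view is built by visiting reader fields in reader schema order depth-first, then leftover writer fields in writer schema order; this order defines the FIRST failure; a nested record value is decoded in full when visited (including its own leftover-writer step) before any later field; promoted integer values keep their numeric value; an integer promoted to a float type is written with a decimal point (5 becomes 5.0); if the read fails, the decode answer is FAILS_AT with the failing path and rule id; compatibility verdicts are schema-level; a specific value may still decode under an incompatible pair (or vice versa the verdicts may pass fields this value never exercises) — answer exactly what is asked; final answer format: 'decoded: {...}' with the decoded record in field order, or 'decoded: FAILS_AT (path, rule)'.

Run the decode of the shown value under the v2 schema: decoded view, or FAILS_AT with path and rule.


in Ticket below, arrows point writer -> reader
decode (reader v2):
  price := 0.25 (from writer height)
  read fails at rating under R1 (no fill)
  => FAILS_AT (rating, R1)
the rest of the Ticket diff is inert for this question:
  field primary in record Ticket: optional changed to required -> a verdict-level change on Ticket — the shown value reads the same
  renamed field height to price in record Ticket (alias height declared on the renamed field) -> inert under this dialect — no rule fires on Ticket and the result does not move
  field name in record Ticket: tag 9 changed to 19 -> inert under this dialect — no rule fires on Ticket and the result does not move

decoded: FAILS_AT (rating, R1)


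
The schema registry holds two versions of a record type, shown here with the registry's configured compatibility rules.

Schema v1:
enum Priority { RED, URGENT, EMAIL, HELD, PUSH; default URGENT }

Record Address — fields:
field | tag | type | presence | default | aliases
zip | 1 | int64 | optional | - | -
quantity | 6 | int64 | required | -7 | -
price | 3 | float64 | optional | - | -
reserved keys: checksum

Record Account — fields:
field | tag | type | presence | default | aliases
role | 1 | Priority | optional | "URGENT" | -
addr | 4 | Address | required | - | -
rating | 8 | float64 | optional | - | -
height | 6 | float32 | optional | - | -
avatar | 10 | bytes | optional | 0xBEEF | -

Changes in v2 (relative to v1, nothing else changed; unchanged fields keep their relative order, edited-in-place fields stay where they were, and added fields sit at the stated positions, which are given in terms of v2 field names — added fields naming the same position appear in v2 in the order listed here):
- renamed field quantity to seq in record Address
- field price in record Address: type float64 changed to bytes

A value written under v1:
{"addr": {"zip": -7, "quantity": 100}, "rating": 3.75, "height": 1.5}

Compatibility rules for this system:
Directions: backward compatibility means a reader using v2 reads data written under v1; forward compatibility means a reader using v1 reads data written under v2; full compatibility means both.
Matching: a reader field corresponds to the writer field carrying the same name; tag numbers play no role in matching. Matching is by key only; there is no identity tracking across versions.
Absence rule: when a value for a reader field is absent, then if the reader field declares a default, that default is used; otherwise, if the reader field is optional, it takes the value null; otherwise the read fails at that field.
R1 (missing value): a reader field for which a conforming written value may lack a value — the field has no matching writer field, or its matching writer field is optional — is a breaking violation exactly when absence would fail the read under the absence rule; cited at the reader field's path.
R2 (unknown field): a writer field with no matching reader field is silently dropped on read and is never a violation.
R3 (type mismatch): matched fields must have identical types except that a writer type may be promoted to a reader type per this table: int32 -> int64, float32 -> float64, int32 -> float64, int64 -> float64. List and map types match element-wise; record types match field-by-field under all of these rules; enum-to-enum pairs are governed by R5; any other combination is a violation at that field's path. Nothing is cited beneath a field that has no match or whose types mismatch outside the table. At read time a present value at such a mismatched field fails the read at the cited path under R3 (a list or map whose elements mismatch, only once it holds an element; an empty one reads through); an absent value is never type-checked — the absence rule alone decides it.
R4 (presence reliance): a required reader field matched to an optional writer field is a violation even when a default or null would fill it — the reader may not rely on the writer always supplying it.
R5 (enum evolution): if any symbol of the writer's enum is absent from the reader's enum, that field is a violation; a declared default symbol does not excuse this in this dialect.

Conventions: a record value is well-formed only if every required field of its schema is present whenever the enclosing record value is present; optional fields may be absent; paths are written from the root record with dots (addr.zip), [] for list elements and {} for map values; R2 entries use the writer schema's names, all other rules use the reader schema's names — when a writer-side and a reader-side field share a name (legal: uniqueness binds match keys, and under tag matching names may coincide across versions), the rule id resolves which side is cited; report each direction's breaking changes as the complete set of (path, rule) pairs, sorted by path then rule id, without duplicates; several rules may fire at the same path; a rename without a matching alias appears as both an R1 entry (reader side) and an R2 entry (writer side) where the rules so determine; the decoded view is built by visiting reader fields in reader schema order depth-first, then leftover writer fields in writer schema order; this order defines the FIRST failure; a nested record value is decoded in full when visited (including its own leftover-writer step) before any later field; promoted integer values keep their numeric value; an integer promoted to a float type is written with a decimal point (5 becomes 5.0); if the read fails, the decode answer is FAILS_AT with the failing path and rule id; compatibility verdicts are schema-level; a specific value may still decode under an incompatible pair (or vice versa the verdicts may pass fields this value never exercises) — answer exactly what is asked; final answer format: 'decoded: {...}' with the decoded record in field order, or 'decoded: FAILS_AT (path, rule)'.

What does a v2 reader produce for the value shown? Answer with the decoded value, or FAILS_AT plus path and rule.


each type pair in Account: writer, then reader
decode (reader v2):
  role := "URGENT" (absent -> default)
  addr.zip := -7
  addr.seq := -7 (absent -> default)
  addr.price := null (absent, optional -> null)
  writer addr.quantity: unknown -> dropped
  rating := 3.75
  height := 1.5
  avatar := 0xBEEF (absent -> default)
  => decoded: {"role": "URGENT", "addr": {"zip": -7, "seq": -7, "price": null}, "rating": 3.75, "height": 1.5, "avatar": 0xBEEF}
the rest of the Account diff is inert for this question:
  field price in record Address: type float64 changed to bytes -> changes Account's schema-level verdicts only — the decode of this value is the same

decoded: {"role": "URGENT", "addr": {"zip": -7, "seq": -7, "price": null}, "rating": 3.75, "height": 1.5, "avatar": 0xBEEF}


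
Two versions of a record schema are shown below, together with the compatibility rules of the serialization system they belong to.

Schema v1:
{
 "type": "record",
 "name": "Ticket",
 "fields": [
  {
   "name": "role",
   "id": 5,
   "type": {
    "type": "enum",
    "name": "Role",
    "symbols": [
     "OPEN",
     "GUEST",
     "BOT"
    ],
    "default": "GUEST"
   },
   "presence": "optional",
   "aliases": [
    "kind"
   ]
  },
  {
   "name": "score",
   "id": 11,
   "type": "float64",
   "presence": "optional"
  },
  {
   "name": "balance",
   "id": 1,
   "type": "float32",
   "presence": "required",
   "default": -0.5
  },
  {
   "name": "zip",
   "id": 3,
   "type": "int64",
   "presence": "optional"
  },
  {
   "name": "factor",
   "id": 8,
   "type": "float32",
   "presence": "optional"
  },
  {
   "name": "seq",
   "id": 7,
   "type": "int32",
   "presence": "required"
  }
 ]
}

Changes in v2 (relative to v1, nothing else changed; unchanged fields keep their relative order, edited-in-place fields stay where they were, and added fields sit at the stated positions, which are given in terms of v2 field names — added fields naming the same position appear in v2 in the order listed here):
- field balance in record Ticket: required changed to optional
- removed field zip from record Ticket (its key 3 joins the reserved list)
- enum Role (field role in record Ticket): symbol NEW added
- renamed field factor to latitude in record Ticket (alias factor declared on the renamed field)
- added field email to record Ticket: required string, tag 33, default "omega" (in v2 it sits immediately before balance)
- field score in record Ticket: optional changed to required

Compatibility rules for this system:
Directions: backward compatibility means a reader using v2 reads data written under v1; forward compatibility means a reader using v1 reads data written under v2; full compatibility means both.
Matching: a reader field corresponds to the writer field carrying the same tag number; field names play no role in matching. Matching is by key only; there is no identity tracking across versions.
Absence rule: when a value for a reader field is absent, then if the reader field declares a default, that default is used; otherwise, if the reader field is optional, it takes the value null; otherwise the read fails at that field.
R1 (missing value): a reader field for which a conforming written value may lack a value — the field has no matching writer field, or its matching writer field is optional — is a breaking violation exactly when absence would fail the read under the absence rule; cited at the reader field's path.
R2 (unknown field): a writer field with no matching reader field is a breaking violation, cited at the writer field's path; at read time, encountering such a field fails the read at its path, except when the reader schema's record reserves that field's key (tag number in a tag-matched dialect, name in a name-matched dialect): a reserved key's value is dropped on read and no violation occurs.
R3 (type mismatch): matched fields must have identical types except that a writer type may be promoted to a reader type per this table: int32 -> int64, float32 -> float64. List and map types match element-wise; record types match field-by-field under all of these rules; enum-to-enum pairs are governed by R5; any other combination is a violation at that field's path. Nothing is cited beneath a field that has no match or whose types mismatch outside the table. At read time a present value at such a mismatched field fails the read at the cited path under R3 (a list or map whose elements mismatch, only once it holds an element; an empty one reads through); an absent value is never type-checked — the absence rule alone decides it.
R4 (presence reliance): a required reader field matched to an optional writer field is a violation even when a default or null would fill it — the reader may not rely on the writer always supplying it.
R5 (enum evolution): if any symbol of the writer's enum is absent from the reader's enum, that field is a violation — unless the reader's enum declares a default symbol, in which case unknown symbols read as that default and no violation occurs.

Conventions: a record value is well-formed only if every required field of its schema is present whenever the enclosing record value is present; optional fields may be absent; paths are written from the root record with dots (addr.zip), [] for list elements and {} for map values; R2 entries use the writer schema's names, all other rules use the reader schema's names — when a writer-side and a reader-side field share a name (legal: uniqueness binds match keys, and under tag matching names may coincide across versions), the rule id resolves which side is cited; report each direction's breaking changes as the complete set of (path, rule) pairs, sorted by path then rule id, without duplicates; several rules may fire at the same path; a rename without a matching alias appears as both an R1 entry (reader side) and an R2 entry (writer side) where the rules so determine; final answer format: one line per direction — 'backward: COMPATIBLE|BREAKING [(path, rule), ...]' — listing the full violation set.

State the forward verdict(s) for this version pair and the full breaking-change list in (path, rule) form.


forward: BREAKING [(balance, R4), (email, R2)]

in Ticket below, arrows point writer -> reader
forward on Ticket — v1 reading data written by v2:
  role: Role -> Role, writer optional; from role
  score: float64 -> float64, writer required; from score
  balance: float32 -> float32, writer optional; from balance
  no writer field matches reader zip
  factor: float32 -> float32, writer optional; from latitude
  seq: int32 -> int32, writer required; from seq
  writer field email has no reader counterpart
  breaking: (balance, R4)
  breaking: (email, R2)
  => forward verdict for Ticket: BREAKING, 2 violation(s)
the rest of the Ticket diff is inert for this question:
  removed field zip from record Ticket (its key 3 joins the reserved list) -> inert for the asked Ticket verdict: nothing fires
  enum Role (field role in record Ticket): symbol NEW added -> inert for the asked Ticket verdict: nothing fires
  renamed field factor to latitude in record Ticket (alias factor declared on the renamed field) -> inert for the asked Ticket verdict: nothing fires
  field score in record Ticket: optional changed to required -> matters only for Ticket's backward compatibility — outside the asked direction


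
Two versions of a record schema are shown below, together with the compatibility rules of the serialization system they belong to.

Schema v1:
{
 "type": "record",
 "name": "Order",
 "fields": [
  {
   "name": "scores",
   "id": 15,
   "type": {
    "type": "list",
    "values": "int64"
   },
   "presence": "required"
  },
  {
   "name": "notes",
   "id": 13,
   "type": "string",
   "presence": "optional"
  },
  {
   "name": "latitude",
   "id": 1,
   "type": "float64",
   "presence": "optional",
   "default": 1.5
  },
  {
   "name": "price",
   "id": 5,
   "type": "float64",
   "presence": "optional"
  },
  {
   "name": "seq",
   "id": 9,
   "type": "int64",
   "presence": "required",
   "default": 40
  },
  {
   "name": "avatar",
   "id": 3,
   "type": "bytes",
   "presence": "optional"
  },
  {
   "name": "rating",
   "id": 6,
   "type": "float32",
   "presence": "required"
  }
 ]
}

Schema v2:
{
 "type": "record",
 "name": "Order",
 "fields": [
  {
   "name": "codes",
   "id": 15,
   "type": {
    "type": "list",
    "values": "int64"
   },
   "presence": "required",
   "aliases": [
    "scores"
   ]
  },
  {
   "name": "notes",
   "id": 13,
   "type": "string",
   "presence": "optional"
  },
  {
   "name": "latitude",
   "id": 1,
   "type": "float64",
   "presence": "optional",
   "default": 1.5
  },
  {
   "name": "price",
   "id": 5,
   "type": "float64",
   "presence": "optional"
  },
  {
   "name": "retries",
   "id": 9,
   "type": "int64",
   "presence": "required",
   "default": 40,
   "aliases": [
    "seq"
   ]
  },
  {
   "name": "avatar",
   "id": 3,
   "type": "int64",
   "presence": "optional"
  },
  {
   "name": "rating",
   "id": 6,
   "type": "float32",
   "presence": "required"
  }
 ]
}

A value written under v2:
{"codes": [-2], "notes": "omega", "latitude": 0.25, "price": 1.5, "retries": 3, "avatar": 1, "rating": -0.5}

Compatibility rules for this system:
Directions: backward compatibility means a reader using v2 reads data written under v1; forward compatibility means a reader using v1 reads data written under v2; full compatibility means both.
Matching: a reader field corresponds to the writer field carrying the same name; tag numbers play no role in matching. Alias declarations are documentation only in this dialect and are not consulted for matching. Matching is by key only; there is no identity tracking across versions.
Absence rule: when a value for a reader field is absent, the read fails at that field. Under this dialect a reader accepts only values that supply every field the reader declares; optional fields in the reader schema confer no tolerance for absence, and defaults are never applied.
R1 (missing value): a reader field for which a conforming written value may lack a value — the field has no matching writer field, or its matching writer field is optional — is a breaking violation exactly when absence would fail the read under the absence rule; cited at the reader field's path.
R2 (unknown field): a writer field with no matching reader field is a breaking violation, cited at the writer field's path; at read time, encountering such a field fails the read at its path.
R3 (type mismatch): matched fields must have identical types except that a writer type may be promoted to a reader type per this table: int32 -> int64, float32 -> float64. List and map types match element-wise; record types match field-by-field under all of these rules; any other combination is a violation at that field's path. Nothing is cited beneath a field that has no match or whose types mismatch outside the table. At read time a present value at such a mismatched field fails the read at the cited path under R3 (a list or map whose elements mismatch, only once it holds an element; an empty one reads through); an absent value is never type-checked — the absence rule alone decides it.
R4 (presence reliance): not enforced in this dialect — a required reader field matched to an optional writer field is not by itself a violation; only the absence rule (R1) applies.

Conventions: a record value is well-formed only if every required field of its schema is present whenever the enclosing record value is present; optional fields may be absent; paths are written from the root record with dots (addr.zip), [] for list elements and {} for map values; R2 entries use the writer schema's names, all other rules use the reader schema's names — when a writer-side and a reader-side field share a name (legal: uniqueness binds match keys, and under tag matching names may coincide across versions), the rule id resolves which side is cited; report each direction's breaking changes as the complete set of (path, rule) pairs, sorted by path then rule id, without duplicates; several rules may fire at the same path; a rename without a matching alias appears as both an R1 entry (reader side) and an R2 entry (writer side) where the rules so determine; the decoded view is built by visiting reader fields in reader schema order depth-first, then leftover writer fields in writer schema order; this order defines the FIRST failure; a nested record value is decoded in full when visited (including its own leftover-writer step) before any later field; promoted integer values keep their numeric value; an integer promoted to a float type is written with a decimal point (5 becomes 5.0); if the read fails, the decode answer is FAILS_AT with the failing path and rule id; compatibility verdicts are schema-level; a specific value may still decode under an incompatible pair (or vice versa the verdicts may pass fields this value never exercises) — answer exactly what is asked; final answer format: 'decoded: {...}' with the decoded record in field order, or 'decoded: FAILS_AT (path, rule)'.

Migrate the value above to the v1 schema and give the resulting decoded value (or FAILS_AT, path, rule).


decoded: FAILS_AT (scores, R1)

arrows below run writer -> reader for Order
decode walk for Order under reader schema v1:
  read fails at scores under R1 (no fill)
  => FAILS_AT (scores, R1)
diffs on Order not affecting the asked answer:
  renamed field seq to retries in record Order (alias seq declared on the renamed field) -> schema-level compatibility only; this Order value's decode is unchanged
  field avatar in record Order: type bytes changed to int64 -> schema-level compatibility only; this Order value's decode is unchanged
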